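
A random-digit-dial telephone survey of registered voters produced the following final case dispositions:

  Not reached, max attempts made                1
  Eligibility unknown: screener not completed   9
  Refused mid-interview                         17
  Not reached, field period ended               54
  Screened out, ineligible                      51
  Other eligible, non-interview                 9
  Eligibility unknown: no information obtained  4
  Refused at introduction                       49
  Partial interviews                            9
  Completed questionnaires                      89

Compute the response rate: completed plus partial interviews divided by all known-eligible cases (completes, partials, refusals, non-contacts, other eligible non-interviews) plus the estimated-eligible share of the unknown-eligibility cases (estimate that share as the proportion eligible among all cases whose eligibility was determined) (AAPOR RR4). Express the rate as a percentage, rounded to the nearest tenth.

41.1%

Refusal or break-off = 49 + 17 = 66
No contact after all attempts = 54 + 1 = 55
Eligibility not determined = 9 + 4 = 13
Top = 89 + 9 = 98
Eligible (known) = 89 + 9 + 66 + 55 + 9 = 228
e = 228 / (228 + 51) = 228 / 279 = 0.8172
Eligible share of unknowns = 0.8172 × 13 = 10.62
Denom = 228 + 10.62 = 238.62
RR4 = 98 / 238.62 = 0.4107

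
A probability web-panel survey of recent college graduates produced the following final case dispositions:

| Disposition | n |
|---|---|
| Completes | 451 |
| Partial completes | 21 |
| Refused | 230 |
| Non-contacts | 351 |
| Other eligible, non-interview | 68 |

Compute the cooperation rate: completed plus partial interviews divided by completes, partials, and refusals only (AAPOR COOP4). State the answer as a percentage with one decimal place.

67.2%

Top → 451 + 21 = 472
Denominator → 451 + 21 + 230 = 702
COOP4 = 472 / 702 = 0.6724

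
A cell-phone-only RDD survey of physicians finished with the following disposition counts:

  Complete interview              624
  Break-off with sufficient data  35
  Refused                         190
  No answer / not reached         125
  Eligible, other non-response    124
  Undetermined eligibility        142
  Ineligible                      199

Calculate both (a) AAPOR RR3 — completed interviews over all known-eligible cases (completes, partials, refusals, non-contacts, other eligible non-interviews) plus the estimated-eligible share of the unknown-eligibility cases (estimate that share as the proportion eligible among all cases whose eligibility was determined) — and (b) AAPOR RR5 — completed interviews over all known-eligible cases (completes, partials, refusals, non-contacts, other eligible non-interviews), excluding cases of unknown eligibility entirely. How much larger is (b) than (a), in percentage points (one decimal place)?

Num: 624
Eligible (known): 624 + 35 + 190 + 125 + 124 = 1098
e = 1098 / (1098 + 199) = 1098 / 1297 = 0.8466
Eligible share of unknowns: 0.8466 × 142 = 120.22
Denominator: 1098 + 120.22 = 1218.22
RR3 = 624 / 1218.22 = 0.5122
Denominator: 624 + 35 + 190 + 125 + 124 = 1098
RR5 = 624 / 1098 = 0.5683
Difference = 56.83 − 51.22 = 5.61 percentage points

5.6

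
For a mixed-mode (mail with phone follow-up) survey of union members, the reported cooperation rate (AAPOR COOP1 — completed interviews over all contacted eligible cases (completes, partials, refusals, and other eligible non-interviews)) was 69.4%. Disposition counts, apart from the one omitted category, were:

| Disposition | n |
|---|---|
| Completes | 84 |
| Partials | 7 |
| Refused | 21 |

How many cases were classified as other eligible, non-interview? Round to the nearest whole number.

COOP1 = 84 / D = 0.694
D = 84 / 0.694 = 121.0
Rest of base = 112
other eligible, non-interview = 121.0 − 112 ≈ 9

9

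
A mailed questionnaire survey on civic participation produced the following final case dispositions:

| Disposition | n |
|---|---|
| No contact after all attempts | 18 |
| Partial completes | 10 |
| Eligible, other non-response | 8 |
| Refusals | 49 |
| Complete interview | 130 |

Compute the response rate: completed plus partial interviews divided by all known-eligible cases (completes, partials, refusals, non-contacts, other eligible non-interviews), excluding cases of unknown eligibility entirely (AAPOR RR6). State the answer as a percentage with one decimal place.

65.1%

Top = 130 + 10 = 140
Denom = 130 + 10 + 49 + 18 + 8 = 215
RR6 = 140 / 215 = 0.6512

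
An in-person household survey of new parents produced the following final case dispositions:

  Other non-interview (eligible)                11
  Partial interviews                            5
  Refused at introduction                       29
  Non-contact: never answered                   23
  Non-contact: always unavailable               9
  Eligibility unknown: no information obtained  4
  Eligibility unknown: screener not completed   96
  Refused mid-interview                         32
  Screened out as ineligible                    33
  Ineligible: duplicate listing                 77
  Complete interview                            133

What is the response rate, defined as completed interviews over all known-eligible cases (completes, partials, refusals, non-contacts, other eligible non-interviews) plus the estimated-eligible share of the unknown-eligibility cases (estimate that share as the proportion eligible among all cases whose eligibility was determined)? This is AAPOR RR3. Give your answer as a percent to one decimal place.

42.8%

Refusal or break-off = 29 + 32 = 61
Non-contacts = 23 + 9 = 32
Undetermined eligibility = 96 + 4 = 100
Not eligible = 33 + 77 = 110
Num → 133
Eligible (known) → 133 + 5 + 61 + 32 + 11 = 242
e = 242 / (242 + 110) = 242 / 352 = 0.6875
Estimated eligible among unknowns → 0.6875 × 100 = 68.75
Base → 242 + 68.75 = 310.75
RR3 = 133 / 310.75 = 0.4280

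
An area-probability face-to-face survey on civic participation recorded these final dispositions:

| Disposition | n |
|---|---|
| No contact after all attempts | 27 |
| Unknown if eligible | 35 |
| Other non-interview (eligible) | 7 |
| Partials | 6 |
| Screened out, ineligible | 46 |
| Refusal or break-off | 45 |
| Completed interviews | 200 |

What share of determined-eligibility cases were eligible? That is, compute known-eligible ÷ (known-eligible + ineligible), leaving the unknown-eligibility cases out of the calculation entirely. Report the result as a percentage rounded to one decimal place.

86.1%

Known eligible = 200 + 6 + 45 + 27 + 7 = 285
e = 285 / (285 + 46) = 285 / 331 = 0.8610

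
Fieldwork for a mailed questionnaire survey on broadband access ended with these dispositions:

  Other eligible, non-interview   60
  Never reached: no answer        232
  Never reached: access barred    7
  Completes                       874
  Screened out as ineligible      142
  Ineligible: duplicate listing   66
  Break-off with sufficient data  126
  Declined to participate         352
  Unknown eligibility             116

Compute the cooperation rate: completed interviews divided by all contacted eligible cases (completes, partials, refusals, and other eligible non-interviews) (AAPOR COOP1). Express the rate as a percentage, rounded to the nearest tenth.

61.9%

No contact after all attempts = 232 + 7 = 239
Out of scope = 142 + 66 = 208
Numerator → 874
Denom → 874 + 126 + 352 + 60 = 1412
COOP1 = 874 / 1412 = 0.6190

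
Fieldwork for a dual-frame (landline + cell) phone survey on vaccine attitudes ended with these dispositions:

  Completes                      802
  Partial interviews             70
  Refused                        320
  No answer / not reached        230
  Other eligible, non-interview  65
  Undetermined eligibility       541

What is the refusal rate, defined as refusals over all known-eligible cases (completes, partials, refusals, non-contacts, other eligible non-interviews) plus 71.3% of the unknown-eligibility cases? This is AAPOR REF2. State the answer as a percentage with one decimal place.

Numerator = 320
Eligible (known) = 802 + 70 + 320 + 230 + 65 = 1487
Eligible share of unknowns = 0.7130 × 541 = 385.73
Base = 1487 + 385.73 = 1872.73
REF2 = 320 / 1872.73 = 0.1709

17.1%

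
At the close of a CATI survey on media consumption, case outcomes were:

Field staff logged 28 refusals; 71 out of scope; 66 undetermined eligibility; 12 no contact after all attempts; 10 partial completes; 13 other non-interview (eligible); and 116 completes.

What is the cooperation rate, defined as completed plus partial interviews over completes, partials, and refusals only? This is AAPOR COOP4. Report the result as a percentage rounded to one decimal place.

81.8%

Numerator = 116 + 10 = 126
Base = 116 + 10 + 28 = 154
COOP4 = 126 / 154 = 0.8182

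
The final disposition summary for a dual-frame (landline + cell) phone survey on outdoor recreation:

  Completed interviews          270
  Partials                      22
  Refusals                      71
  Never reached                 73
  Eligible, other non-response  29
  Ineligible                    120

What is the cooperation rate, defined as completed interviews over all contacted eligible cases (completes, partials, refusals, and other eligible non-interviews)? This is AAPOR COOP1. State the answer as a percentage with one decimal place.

68.9%

Top → 270
Denominator → 270 + 22 + 71 + 29 = 392
COOP1 = 270 / 392 = 0.6888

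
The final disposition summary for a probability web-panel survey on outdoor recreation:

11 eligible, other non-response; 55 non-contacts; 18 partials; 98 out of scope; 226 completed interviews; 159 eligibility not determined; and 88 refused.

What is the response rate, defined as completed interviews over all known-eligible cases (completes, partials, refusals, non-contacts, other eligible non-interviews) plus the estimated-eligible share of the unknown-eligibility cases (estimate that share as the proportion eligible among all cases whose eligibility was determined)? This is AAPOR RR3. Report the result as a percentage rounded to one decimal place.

43.0%

Num → 226
Determined eligible → 226 + 18 + 88 + 55 + 11 = 398
e = 398 / (398 + 98) = 398 / 496 = 0.8024
Eligible share of unknowns → 0.8024 × 159 = 127.58
Denominator → 398 + 127.58 = 525.58
RR3 = 226 / 525.58 = 0.4300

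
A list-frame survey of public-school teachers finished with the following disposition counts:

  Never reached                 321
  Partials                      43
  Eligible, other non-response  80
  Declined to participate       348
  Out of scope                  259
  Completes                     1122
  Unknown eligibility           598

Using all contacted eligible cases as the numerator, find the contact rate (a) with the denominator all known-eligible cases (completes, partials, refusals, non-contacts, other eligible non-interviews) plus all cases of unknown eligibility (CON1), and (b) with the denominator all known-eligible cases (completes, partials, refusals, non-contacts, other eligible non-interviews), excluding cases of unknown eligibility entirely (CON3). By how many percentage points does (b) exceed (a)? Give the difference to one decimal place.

Num = 1122 + 43 + 348 + 80 = 1593
Denominator = 1122 + 43 + 348 + 321 + 80 + 598 = 2512
CON1 = 1593 / 2512 = 0.6342
Denominator = 1122 + 43 + 348 + 321 + 80 = 1914
CON3 = 1593 / 1914 = 0.8323
Difference = 83.23 − 63.42 = 19.81 percentage points

19.8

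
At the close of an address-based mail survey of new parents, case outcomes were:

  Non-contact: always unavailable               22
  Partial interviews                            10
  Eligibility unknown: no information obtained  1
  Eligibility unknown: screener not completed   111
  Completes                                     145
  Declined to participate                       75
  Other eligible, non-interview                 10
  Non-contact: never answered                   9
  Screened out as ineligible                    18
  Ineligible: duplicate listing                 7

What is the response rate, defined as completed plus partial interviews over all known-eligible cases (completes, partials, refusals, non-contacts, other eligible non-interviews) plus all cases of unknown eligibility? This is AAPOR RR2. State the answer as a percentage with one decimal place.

40.5%

Never reached = 9 + 22 = 31
Undetermined eligibility = 111 + 1 = 112
Not eligible = 18 + 7 = 25
Top → 145 + 10 = 155
Base → 145 + 10 + 75 + 31 + 10 + 112 = 383
RR2 = 155 / 383 = 0.4047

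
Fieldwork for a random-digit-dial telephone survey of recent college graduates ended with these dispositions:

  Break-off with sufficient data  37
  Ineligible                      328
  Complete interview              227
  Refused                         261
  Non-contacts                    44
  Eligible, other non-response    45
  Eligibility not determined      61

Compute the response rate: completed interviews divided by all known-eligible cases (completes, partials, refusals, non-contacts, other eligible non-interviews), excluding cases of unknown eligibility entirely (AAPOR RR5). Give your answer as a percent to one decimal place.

37.0%

Top = 227
Base = 227 + 37 + 261 + 44 + 45 = 614
RR5 = 227 / 614 = 0.3697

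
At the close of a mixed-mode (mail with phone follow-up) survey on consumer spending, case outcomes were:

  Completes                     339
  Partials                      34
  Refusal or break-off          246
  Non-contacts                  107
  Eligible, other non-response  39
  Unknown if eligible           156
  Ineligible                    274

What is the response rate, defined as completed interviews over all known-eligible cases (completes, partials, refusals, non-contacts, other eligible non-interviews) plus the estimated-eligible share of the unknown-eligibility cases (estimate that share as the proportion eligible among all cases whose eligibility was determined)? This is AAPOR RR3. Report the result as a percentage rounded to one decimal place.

Numerator → 339
Eligible (known) → 339 + 34 + 246 + 107 + 39 = 765
e = 765 / (765 + 274) = 765 / 1039 = 0.7363
Estimated eligible among unknowns → 0.7363 × 156 = 114.86
Base → 765 + 114.86 = 879.86
RR3 = 339 / 879.86 = 0.3853

38.5%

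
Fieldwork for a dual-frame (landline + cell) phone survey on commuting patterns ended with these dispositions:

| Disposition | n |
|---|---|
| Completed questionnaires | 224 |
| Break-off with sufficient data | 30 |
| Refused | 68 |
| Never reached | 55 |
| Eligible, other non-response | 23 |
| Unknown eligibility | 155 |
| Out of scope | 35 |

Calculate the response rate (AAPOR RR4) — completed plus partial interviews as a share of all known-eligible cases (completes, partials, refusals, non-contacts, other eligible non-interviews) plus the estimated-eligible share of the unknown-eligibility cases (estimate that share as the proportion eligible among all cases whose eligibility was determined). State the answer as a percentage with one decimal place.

46.8%

Numerator = 224 + 30 = 254
Determined eligible = 224 + 30 + 68 + 55 + 23 = 400
e = 400 / (400 + 35) = 400 / 435 = 0.9195
e × U = 0.9195 × 155 = 142.52
Base = 400 + 142.52 = 542.52
RR4 = 254 / 542.52 = 0.4682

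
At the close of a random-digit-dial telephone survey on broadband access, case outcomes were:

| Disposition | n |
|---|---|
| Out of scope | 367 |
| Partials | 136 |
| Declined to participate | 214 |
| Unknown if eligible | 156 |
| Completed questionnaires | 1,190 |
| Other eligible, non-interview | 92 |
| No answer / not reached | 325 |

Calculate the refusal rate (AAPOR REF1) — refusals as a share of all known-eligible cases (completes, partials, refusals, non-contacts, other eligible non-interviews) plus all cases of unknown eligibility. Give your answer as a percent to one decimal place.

Top: 214
Base: 1190 + 136 + 214 + 325 + 92 + 156 = 2113
REF1 = 214 / 2113 = 0.1013

10.1%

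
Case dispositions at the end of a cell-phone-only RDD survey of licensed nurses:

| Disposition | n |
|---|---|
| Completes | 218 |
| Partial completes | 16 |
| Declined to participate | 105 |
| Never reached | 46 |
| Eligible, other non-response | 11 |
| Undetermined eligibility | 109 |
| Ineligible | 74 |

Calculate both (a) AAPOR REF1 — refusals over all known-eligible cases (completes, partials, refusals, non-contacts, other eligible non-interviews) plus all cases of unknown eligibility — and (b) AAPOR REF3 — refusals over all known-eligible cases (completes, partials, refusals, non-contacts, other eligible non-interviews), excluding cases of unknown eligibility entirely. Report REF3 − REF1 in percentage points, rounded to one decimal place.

5.7

Top = 105
Denom = 218 + 16 + 105 + 46 + 11 + 109 = 505
REF1 = 105 / 505 = 0.2079
Denom = 218 + 16 + 105 + 46 + 11 = 396
REF3 = 105 / 396 = 0.2652
Difference = 26.52 − 20.79 = 5.73 percentage points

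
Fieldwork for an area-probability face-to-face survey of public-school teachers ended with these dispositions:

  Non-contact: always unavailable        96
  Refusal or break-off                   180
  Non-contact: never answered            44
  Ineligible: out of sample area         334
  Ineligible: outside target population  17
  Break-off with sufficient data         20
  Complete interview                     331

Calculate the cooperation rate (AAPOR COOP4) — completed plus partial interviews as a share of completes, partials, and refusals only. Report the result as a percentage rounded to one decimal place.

66.1%

No contact after all attempts = 44 + 96 = 140
Screened out, ineligible = 17 + 334 = 351
Num → 331 + 20 = 351
Base → 331 + 20 + 180 = 531
COOP4 = 351 / 531 = 0.6610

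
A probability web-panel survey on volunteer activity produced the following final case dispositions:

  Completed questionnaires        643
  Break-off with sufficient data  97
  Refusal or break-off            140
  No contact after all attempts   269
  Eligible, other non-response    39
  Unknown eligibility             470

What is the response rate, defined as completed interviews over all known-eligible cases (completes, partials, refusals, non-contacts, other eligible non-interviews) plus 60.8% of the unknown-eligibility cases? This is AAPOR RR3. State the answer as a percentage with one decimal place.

43.6%

Numerator: 643
Determined eligible: 643 + 97 + 140 + 269 + 39 = 1188
Eligible share of unknowns: 0.6080 × 470 = 285.76
Denom: 1188 + 285.76 = 1473.76
RR3 = 643 / 1473.76 = 0.4363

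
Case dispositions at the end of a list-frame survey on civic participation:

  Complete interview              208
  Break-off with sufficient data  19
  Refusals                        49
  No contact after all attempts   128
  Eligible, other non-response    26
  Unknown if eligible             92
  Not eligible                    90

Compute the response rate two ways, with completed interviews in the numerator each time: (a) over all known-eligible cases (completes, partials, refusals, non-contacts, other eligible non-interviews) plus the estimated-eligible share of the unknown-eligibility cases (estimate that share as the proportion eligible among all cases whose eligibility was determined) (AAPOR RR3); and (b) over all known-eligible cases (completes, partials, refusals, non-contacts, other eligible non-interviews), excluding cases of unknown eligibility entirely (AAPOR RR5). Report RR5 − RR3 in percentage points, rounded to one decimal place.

Top = 208
Eligible (known) = 208 + 19 + 49 + 128 + 26 = 430
e = 430 / (430 + 90) = 430 / 520 = 0.8269
Estimated eligible among unknowns = 0.8269 × 92 = 76.07
Base = 430 + 76.07 = 506.07
RR3 = 208 / 506.07 = 0.4110
Base = 208 + 19 + 49 + 128 + 26 = 430
RR5 = 208 / 430 = 0.4837
Difference = 48.37 − 41.10 = 7.27 percentage points

7.3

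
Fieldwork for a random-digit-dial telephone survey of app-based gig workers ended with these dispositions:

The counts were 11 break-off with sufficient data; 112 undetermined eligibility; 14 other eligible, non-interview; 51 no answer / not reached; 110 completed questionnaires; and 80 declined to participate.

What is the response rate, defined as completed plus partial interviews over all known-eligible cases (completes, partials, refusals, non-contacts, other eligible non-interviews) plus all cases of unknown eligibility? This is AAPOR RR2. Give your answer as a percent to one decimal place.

32.0%

Top: 110 + 11 = 121
Denominator: 110 + 11 + 80 + 51 + 14 + 112 = 378
RR2 = 121 / 378 = 0.3201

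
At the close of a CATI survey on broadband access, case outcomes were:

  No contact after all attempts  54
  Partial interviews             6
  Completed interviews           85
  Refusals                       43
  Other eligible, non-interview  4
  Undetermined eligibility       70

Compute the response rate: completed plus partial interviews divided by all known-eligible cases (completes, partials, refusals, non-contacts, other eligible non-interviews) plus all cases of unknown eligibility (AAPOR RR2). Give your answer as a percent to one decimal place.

Numerator = 85 + 6 = 91
Base = 85 + 6 + 43 + 54 + 4 + 70 = 262
RR2 = 91 / 262 = 0.3473

34.7%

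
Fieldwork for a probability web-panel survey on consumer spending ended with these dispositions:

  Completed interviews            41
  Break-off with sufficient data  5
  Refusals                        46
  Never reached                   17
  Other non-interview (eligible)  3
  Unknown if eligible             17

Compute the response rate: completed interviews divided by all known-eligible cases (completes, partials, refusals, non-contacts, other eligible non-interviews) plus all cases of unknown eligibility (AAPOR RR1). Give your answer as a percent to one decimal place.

31.8%

Numerator: 41
Base: 41 + 5 + 46 + 17 + 3 + 17 = 129
RR1 = 41 / 129 = 0.3178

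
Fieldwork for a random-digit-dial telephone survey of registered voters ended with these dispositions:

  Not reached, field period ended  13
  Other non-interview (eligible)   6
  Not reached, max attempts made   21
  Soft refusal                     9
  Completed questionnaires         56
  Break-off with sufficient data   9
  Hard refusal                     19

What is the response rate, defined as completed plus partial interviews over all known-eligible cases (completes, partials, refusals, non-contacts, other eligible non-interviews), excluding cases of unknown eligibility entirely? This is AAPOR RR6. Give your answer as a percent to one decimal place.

Refused = 19 + 9 = 28
No answer / not reached = 13 + 21 = 34
Num = 56 + 9 = 65
Denominator = 56 + 9 + 28 + 34 + 6 = 133
RR6 = 65 / 133 = 0.4887

48.9%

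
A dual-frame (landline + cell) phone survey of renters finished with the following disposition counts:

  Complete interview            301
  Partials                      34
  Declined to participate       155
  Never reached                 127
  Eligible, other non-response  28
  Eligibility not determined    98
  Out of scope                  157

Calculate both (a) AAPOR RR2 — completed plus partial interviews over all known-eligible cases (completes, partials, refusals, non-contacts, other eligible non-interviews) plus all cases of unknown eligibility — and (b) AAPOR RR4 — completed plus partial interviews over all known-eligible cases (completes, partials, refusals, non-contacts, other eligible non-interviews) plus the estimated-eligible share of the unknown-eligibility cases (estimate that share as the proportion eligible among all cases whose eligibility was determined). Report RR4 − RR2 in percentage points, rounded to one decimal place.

Num: 301 + 34 = 335
Denom: 301 + 34 + 155 + 127 + 28 + 98 = 743
RR2 = 335 / 743 = 0.4509
Known eligible: 301 + 34 + 155 + 127 + 28 = 645
e = 645 / (645 + 157) = 645 / 802 = 0.8042
Estimated eligible among unknowns: 0.8042 × 98 = 78.81
Denom: 645 + 78.81 = 723.81
RR4 = 335 / 723.81 = 0.4628
Difference = 46.28 − 45.09 = 1.19 percentage points

1.2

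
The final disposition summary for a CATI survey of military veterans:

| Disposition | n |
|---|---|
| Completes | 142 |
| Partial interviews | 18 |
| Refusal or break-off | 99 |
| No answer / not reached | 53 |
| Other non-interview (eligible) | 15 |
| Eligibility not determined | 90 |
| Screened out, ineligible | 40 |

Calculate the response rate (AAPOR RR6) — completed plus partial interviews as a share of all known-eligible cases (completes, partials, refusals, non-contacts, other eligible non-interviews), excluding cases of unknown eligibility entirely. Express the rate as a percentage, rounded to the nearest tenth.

Num → 142 + 18 = 160
Denom → 142 + 18 + 99 + 53 + 15 = 327
RR6 = 160 / 327 = 0.4893

48.9%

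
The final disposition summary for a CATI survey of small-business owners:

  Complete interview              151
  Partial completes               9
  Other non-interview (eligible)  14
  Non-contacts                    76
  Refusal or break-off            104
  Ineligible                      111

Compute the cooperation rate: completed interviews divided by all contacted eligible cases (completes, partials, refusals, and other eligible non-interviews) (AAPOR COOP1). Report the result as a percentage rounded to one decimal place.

54.3%

Numerator → 151
Denominator → 151 + 9 + 104 + 14 = 278
COOP1 = 151 / 278 = 0.5432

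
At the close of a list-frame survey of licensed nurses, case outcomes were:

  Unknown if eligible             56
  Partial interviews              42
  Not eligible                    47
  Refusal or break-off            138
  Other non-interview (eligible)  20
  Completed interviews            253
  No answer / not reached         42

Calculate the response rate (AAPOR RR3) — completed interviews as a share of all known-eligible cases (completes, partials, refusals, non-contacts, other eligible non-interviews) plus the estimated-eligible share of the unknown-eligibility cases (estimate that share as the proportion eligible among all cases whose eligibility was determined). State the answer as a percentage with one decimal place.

46.3%

Numerator → 253
Eligible (known) → 253 + 42 + 138 + 42 + 20 = 495
e = 495 / (495 + 47) = 495 / 542 = 0.9133
Eligible share of unknowns → 0.9133 × 56 = 51.14
Base → 495 + 51.14 = 546.14
RR3 = 253 / 546.14 = 0.4633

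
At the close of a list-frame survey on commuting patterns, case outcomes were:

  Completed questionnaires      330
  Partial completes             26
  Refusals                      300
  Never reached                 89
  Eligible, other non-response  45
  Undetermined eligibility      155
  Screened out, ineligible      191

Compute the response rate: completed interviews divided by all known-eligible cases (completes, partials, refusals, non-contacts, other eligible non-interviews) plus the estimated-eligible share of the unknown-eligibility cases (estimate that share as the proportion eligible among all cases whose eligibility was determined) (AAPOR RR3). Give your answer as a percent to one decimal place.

Top → 330
Eligible (known) → 330 + 26 + 300 + 89 + 45 = 790
e = 790 / (790 + 191) = 790 / 981 = 0.8053
Estimated eligible among unknowns → 0.8053 × 155 = 124.82
Denominator → 790 + 124.82 = 914.82
RR3 = 330 / 914.82 = 0.3607

36.1%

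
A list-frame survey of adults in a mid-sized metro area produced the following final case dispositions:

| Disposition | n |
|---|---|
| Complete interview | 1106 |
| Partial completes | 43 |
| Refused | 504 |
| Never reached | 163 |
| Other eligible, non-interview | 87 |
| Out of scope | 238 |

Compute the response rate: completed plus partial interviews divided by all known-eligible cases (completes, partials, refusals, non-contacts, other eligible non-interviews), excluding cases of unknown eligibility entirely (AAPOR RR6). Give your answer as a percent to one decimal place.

60.4%

Num: 1106 + 43 = 1149
Denom: 1106 + 43 + 504 + 163 + 87 = 1903
RR6 = 1149 / 1903 = 0.6038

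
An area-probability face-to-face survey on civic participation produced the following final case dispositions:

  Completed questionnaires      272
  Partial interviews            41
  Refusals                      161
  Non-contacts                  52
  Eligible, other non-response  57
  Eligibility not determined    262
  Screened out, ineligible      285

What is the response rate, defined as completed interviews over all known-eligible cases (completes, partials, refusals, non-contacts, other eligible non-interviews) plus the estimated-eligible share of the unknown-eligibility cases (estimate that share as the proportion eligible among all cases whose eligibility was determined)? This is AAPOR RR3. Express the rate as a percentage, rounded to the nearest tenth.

Num → 272
Known eligible → 272 + 41 + 161 + 52 + 57 = 583
e = 583 / (583 + 285) = 583 / 868 = 0.6717
Estimated eligible among unknowns → 0.6717 × 262 = 175.99
Denom → 583 + 175.99 = 758.99
RR3 = 272 / 758.99 = 0.3584

35.8%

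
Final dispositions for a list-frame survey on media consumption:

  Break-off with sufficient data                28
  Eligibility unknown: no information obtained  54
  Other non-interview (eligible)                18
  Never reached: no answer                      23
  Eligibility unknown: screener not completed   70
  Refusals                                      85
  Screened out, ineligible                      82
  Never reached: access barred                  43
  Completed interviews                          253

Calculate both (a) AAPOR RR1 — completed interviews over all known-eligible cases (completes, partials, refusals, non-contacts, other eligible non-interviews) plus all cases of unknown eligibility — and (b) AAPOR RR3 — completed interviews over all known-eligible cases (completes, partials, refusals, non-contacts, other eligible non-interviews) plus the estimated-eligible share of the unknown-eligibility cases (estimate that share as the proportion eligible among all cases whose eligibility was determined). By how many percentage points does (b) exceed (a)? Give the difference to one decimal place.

No contact after all attempts = 23 + 43 = 66
Undetermined eligibility = 70 + 54 = 124
Num: 253
Denom: 253 + 28 + 85 + 66 + 18 + 124 = 574
RR1 = 253 / 574 = 0.4408
Eligible (known): 253 + 28 + 85 + 66 + 18 = 450
e = 450 / (450 + 82) = 450 / 532 = 0.8459
e × U: 0.8459 × 124 = 104.89
Denom: 450 + 104.89 = 554.89
RR3 = 253 / 554.89 = 0.4559
Difference = 45.59 − 44.08 = 1.51 percentage points

1.5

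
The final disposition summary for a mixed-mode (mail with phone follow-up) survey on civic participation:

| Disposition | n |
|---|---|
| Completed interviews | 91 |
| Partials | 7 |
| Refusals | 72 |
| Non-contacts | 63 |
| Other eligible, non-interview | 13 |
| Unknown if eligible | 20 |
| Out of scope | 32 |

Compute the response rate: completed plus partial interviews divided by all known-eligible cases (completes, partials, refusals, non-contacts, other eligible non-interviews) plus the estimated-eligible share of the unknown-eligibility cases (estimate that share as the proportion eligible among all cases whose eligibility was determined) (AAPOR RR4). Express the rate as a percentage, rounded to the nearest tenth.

Top → 91 + 7 = 98
Determined eligible → 91 + 7 + 72 + 63 + 13 = 246
e = 246 / (246 + 32) = 246 / 278 = 0.8849
Eligible share of unknowns → 0.8849 × 20 = 17.70
Denom → 246 + 17.70 = 263.70
RR4 = 98 / 263.70 = 0.3716

37.2%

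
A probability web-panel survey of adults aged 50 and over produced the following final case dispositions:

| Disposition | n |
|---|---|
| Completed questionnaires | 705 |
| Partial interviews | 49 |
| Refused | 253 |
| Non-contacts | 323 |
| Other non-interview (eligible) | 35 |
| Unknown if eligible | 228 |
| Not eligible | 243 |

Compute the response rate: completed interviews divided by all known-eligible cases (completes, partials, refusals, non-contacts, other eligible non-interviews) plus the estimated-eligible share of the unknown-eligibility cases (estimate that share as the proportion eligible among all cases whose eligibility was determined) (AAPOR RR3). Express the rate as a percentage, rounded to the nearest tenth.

Numerator → 705
Determined eligible → 705 + 49 + 253 + 323 + 35 = 1365
e = 1365 / (1365 + 243) = 1365 / 1608 = 0.8489
e × U → 0.8489 × 228 = 193.55
Denom → 1365 + 193.55 = 1558.55
RR3 = 705 / 1558.55 = 0.4523

45.2%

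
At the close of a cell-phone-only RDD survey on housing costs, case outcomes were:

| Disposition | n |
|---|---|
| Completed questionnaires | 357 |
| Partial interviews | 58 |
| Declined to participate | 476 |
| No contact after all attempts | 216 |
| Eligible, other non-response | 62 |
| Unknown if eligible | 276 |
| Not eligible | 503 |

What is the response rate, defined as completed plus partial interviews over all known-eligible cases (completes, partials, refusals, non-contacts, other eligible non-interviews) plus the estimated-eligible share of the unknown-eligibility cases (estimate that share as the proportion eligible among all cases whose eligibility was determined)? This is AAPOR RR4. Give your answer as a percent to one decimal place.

30.5%

Top: 357 + 58 = 415
Known eligible: 357 + 58 + 476 + 216 + 62 = 1169
e = 1169 / (1169 + 503) = 1169 / 1672 = 0.6992
e × U: 0.6992 × 276 = 192.98
Denom: 1169 + 192.98 = 1361.98
RR4 = 415 / 1361.98 = 0.3047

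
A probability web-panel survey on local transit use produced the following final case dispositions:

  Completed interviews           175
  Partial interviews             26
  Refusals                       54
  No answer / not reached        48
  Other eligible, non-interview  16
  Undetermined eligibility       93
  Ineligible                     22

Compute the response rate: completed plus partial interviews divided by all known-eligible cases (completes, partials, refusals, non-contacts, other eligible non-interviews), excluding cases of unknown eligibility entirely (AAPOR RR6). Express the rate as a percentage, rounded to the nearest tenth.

Top = 175 + 26 = 201
Denom = 175 + 26 + 54 + 48 + 16 = 319
RR6 = 201 / 319 = 0.6301

63.0%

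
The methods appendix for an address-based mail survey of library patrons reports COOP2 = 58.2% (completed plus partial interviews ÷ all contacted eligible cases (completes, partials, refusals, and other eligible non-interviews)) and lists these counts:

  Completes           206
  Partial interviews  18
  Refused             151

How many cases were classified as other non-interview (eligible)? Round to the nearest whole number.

10

Numerator → 206 + 18 = 224
COOP2 = 224 / D = 0.582
D = 224 / 0.582 = 384.9
Remaining denominator categories sum to 375
other non-interview (eligible) = 384.9 − 375 ≈ 10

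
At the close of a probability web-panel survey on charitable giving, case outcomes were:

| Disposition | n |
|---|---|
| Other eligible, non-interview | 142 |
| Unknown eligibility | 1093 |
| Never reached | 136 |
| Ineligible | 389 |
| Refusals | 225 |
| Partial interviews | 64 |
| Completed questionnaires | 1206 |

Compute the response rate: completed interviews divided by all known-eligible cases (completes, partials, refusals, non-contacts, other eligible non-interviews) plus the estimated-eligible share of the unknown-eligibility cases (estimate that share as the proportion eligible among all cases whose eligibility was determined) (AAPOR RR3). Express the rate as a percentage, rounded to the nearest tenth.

45.2%

Numerator = 1206
Eligible (known) = 1206 + 64 + 225 + 136 + 142 = 1773
e = 1773 / (1773 + 389) = 1773 / 2162 = 0.8201
Estimated eligible among unknowns = 0.8201 × 1093 = 896.37
Denominator = 1773 + 896.37 = 2669.37
RR3 = 1206 / 2669.37 = 0.4518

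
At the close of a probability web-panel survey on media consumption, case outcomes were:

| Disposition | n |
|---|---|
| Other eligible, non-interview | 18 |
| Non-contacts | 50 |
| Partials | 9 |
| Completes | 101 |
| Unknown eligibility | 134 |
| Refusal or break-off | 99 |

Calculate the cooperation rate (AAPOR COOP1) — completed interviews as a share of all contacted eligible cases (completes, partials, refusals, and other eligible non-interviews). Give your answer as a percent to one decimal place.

Top: 101
Denominator: 101 + 9 + 99 + 18 = 227
COOP1 = 101 / 227 = 0.4449

44.5%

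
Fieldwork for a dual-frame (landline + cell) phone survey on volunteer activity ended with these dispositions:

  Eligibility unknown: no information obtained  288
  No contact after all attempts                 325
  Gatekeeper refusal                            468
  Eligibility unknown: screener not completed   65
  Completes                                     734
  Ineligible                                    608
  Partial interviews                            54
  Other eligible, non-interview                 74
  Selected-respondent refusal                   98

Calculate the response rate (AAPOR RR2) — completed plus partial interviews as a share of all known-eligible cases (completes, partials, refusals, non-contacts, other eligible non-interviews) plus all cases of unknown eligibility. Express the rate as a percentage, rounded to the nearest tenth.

37.4%

Refused = 468 + 98 = 566
Unknown eligibility = 65 + 288 = 353
Numerator = 734 + 54 = 788
Denom = 734 + 54 + 566 + 325 + 74 + 353 = 2106
RR2 = 788 / 2106 = 0.3742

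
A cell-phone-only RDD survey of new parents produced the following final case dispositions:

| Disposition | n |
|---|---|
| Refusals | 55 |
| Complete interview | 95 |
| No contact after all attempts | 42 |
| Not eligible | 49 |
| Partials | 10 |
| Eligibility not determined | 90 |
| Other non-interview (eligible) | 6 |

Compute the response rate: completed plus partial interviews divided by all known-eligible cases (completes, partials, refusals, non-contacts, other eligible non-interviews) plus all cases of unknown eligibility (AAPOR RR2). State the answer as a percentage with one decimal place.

35.2%

Numerator → 95 + 10 = 105
Denom → 95 + 10 + 55 + 42 + 6 + 90 = 298
RR2 = 105 / 298 = 0.3523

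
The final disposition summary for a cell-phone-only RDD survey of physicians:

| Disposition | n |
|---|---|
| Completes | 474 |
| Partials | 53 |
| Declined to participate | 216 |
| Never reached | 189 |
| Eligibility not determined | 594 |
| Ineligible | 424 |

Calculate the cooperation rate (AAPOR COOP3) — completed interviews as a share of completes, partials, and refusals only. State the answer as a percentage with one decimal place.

Numerator → 474
Denominator → 474 + 53 + 216 = 743
COOP3 = 474 / 743 = 0.6380

63.8%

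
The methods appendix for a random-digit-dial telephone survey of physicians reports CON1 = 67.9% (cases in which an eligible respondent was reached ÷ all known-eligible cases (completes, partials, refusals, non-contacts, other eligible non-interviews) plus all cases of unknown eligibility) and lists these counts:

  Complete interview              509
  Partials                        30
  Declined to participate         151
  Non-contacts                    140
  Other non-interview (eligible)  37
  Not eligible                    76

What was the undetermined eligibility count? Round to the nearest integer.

204

Top → 509 + 30 + 151 + 37 = 727
CON1 = 727 / D = 0.679
D = 727 / 0.679 = 1070.7
Remaining denominator categories sum to 867
undetermined eligibility = 1070.7 − 867 ≈ 204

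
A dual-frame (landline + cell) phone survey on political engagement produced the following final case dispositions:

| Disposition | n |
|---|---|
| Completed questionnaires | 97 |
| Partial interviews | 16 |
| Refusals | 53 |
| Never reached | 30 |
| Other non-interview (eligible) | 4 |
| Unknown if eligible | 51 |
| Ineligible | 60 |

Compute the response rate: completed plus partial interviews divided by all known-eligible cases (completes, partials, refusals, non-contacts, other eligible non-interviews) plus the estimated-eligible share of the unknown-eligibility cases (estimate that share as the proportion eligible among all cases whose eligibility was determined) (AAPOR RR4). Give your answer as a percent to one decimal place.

Numerator: 97 + 16 = 113
Eligible (known): 97 + 16 + 53 + 30 + 4 = 200
e = 200 / (200 + 60) = 200 / 260 = 0.7692
e × U: 0.7692 × 51 = 39.23
Denominator: 200 + 39.23 = 239.23
RR4 = 113 / 239.23 = 0.4723

47.2%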